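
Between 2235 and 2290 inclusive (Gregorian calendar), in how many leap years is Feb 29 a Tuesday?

Leap years in 2235–2290: 14 of them.
Feb 29 weekday advances by 5 (mod 7) from one leap year to the next four years later (or differs when a century non-leap intervenes).
Leap-day weekdays: 2236:Mon 2240:Sat 2244:Thu 2248:Tue✓ 2252:Sun 2256:Fri 2260:Wed 2264:Mon 2268:Sat 2272:Thu 2276:Tue✓ 2280:Sun 2284:Fri 2288:Wed
Tuesday: 2248, 2276 → 2.

2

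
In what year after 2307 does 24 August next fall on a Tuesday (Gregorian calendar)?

From one year to the next, a fixed date's weekday advances by 1, or by 2 when a Feb 29 lies between the two dates.
2307: August 24 is Saturday.
2308: Monday (+2)
2309: Tuesday (+1)
24 August falls on a Tuesday in 2309.

2309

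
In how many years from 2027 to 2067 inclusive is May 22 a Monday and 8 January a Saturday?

Check each year's weekday for May 22 and 8 January:
  2027: Sat/Fri  2028: Mon/Sat ✓  2029: Tue/Mon  2030: Wed/Tue  2031: Thu/Wed  2032: Sat/Thu  2033: Sun/Sat  2034: Mon/Sun  2035: Tue/Mon  2036: Thu/Tue  2037: Fri/Thu  2038: Sat/Fri  2039: Sun/Sat  2040: Tue/Sun  …(13 more)…  2054: Fri/Thu  2055: Sat/Fri  2056: Mon/Sat ✓  2057: Tue/Mon  2058: Wed/Tue  2059: Thu/Wed  2060: Sat/Thu  2061: Sun/Sat  2062: Mon/Sun  2063: Tue/Mon  2064: Thu/Tue  2065: Fri/Thu  2066: Sat/Fri  2067: Sun/Sat
Both conditions hold in: 2028, 2056 — 2.

2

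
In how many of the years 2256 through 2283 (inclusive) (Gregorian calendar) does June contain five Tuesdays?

June has 30 days; it has five Tuesdays when Tuesday falls among the first (month-length − 28) days — i.e. when June 1 is one of Tuesday/Monday.
June 1 by year: 2256:Sun 2257:Mon✓ 2258:Tue✓ 2259:Wed 2260:Fri 2261:Sat 2262:Sun 2263:Mon✓ 2264:Wed 2265:Thu 2266:Fri 2267:Sat 2268:Mon✓ 2269:Tue✓ 2270:Wed 2271:Thu 2272:Sat 2273:Sun 2274:Mon✓ 2275:Tue✓ 2276:Thu 2277:Fri 2278:Sat 2279:Sun 2280:Tue✓ 2281:Wed 2282:Thu 2283:Fri
Years with five Tuesdays: 2257, 2258, 2263, 2268, 2269, 2274, 2275, 2280 → 8.

8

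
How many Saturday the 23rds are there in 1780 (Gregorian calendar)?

2

Check the 23rd of each month of 1780: Jan 23: Sun, Feb 23: Wed, Mar 23: Thu, Apr 23: Sun, May 23: Tue, Jun 23: Fri, Jul 23: Sun, Aug 23: Wed, Sep 23: Sat, Oct 23: Mon, Nov 23: Thu, Dec 23: Sat.
Saturday occurs in September, December — 2 months.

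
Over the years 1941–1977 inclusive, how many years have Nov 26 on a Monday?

5

Track Nov 26's weekday year by year (advancing +1, or +2 across a Feb 29):
  1941: Wed  1942: Thu (+1)  1943: Fri (+1)  1944: Sun (+2)  1945: Mon (+1) ✓
  1946: Tue (+1)  1947: Wed (+1)  1948: Fri (+2)  1949: Sat (+1)  1950: Sun (+1)
  1951: Mon (+1) ✓  1952: Wed (+2)  1953: Thu (+1)  1954: Fri (+1)  … (9 more years) …
  1964: Thu (+2)  1965: Fri (+1)  1966: Sat (+1)  1967: Sun (+1)  1968: Tue (+2)
  1969: Wed (+1)  1970: Thu (+1)  1971: Fri (+1)  1972: Sun (+2)  1973: Mon (+1) ✓
  1974: Tue (+1)  1975: Wed (+1)  1976: Fri (+2)  1977: Sat (+1)
Monday years: 1945, 1951, 1956, 1962, 1973 — 5 in total.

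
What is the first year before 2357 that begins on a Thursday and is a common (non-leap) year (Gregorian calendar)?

2353

Jan 1 advances by 2 weekdays after a leap year and by 1 after a common year.
2357: Jan 1 is Tuesday.
2356: Sunday (leap)
2355: Saturday
2354: Friday
2353: Thursday
2353 begins on a Thursday and is a common year.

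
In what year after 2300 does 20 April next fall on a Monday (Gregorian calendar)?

From one year to the next, a fixed date's weekday advances by 1, or by 2 when a Feb 29 lies between the two dates.
2300: April 20 is Friday.
2301: Saturday (+1)
2302: Sunday (+1)
2303: Monday (+1)
20 April falls on a Monday in 2303.

2303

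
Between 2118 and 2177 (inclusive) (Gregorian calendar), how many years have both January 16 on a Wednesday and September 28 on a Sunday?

2

Check each year's weekday for January 16 and September 28:
  2118: Sun/Wed  2119: Mon/Thu  2120: Tue/Sat  2121: Thu/Sun  2122: Fri/Mon  2123: Sat/Tue  2124: Sun/Thu  2125: Tue/Fri  2126: Wed/Sat  2127: Thu/Sun  2128: Fri/Tue  2129: Sun/Wed  2130: Mon/Thu  2131: Tue/Fri  …(32 more)…  2164: Mon/Fri  2165: Wed/Sat  2166: Thu/Sun  2167: Fri/Mon  2168: Sat/Wed  2169: Mon/Thu  2170: Tue/Fri  2171: Wed/Sat  2172: Thu/Mon  2173: Sat/Tue  2174: Sun/Wed  2175: Mon/Thu  2176: Tue/Sat  2177: Thu/Sun
Both conditions hold in: 2132, 2160 — 2.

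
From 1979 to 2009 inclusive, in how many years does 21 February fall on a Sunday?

Track 21 February's weekday year by year (advancing +1, or +2 across a Feb 29):
  1979: Wed  1980: Thu (+1)  1981: Sat (+2)  1982: Sun (+1) ✓  1983: Mon (+1)
  1984: Tue (+1)  1985: Thu (+2)  1986: Fri (+1)  1987: Sat (+1)  1988: Sun (+1) ✓
  1989: Tue (+2)  1990: Wed (+1)  1991: Thu (+1)  1992: Fri (+1)  … (3 more years) …
  1996: Wed (+1)  1997: Fri (+2)  1998: Sat (+1)  1999: Sun (+1) ✓  2000: Mon (+1)
  2001: Wed (+2)  2002: Thu (+1)  2003: Fri (+1)  2004: Sat (+1)  2005: Mon (+2)
  2006: Tue (+1)  2007: Wed (+1)  2008: Thu (+1)  2009: Sat (+2)
Sunday years: 1982, 1988, 1993, 1999 — 4 in total.

4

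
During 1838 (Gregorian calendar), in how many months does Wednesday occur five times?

4

A month of length L has five Wednesdays iff its first Wednesday is on day ≤ L−28 (so day 1–3 in a 31-day month, 1–2 in a 30-day month, day 1 in a leap February).
Checking each month of 1838: Jan starts Mon (31d) ✓; Feb starts Thu (28d); Mar starts Thu (31d); Apr starts Sun (30d); May starts Tue (31d) ✓; Jun starts Fri (30d); Jul starts Sun (31d); Aug starts Wed (31d) ✓; Sep starts Sat (30d); Oct starts Mon (31d) ✓; Nov starts Thu (30d); Dec starts Sat (31d).
Five-Wednesday months: January, May, August, October → 4.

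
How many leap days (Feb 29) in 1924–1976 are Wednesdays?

2

Leap years in 1924–1976: 14 of them.
Feb 29 weekday advances by 5 (mod 7) from one leap year to the next four years later (or differs when a century non-leap intervenes).
Leap-day weekdays: 1924:Fri 1928:Wed✓ 1932:Mon 1936:Sat 1940:Thu 1944:Tue 1948:Sun 1952:Fri 1956:Wed✓ 1960:Mon 1964:Sat 1968:Thu 1972:Tue 1976:Sun
Wednesday: 1928, 1956 → 2.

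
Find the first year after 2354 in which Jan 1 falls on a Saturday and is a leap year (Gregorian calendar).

2372

Jan 1 advances by 2 weekdays after a leap year and by 1 after a common year.
2354: Jan 1 is Friday.
2355: Saturday
2356: Sunday (leap)
2357: Tuesday
2358: Wednesday
2359: Thursday
2360: Friday (leap)
2361: Sunday
2362: Monday
2363: Tuesday
2364: Wednesday (leap)
2365: Friday
2366: Saturday
2367: Sunday
2368: Monday (leap)
2369: Wednesday
2370: Thursday
2371: Friday
2372: Saturday (leap)
2372 begins on a Saturday and is a leap year.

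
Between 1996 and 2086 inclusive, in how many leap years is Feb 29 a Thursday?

4

Leap years in 1996–2086: 23 of them.
Feb 29 weekday advances by 5 (mod 7) from one leap year to the next four years later (or differs when a century non-leap intervenes).
Leap-day weekdays: 1996:Thu✓ 2000:Tue 2004:Sun 2008:Fri 2012:Wed 2016:Mon 2020:Sat 2024:Thu✓ 2028:Tue 2032:Sun 2036:Fri 2040:Wed 2044:Mon 2048:Sat 2052:Thu✓ 2056:Tue 2060:Sun 2064:Fri 2068:Wed 2072:Mon 2076:Sat 2080:Thu✓ 2084:Tue
Thursday: 1996, 2024, 2052, 2080 → 4.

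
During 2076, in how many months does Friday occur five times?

4

A month of length L has five Fridays iff its first Friday is on day ≤ L−28 (so day 1–3 in a 31-day month, 1–2 in a 30-day month, day 1 in a leap February).
Checking each month of 2076: Jan starts Wed (31d) ✓; Feb starts Sat (29d); Mar starts Sun (31d); Apr starts Wed (30d); May starts Fri (31d) ✓; Jun starts Mon (30d); Jul starts Wed (31d) ✓; Aug starts Sat (31d); Sep starts Tue (30d); Oct starts Thu (31d) ✓; Nov starts Sun (30d); Dec starts Tue (31d).
Five-Friday months: January, May, July, October → 4.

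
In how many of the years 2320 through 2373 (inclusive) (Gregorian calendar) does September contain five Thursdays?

September has 30 days; it has five Thursdays when Thursday falls among the first (month-length − 28) days — i.e. when September 1 is one of Thursday/Wednesday.
September 1 by year: 2320:Wed✓ 2321:Thu✓ 2322:Fri 2323:Sat 2324:Mon 2325:Tue 2326:Wed✓ 2327:Thu✓ 2328:Sat 2329:Sun 2330:Mon 2331:Tue 2332:Thu✓ 2333:Fri 2334:Sat …(24 more)… 2359:Tue 2360:Thu✓ 2361:Fri 2362:Sat 2363:Sun 2364:Tue 2365:Wed✓ 2366:Thu✓ 2367:Fri 2368:Sun 2369:Mon 2370:Tue 2371:Wed✓ 2372:Fri 2373:Sat
Years with five Thursdays: 2320, 2321, 2326, 2327, 2332, 2337, 2338, 2343, 2348, 2349, 2354, 2355, 2360, 2365, 2366, 2371 → 16.

16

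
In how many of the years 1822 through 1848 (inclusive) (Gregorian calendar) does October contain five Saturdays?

12

October has 31 days; it has five Saturdays when Saturday falls among the first (month-length − 28) days — i.e. when October 1 is one of Saturday/Friday/Thursday.
October 1 by year: 1822:Tue 1823:Wed 1824:Fri✓ 1825:Sat✓ 1826:Sun 1827:Mon 1828:Wed 1829:Thu✓ 1830:Fri✓ 1831:Sat✓ 1832:Mon 1833:Tue 1834:Wed 1835:Thu✓ 1836:Sat✓ 1837:Sun 1838:Mon 1839:Tue 1840:Thu✓ 1841:Fri✓ 1842:Sat✓ 1843:Sun 1844:Tue 1845:Wed 1846:Thu✓ 1847:Fri✓ 1848:Sun
Years with five Saturdays: 1824, 1825, 1829, 1830, 1831, 1835, 1836, 1840, 1841, 1842, 1846, 1847 → 12.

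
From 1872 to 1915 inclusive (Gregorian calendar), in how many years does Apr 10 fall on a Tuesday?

Track Apr 10's weekday year by year (advancing +1, or +2 across a Feb 29):
  1872: Wed  1873: Thu (+1)  1874: Fri (+1)  1875: Sat (+1)  1876: Mon (+2)
  1877: Tue (+1) ✓  1878: Wed (+1)  1879: Thu (+1)  1880: Sat (+2)  1881: Sun (+1)
  1882: Mon (+1)  1883: Tue (+1) ✓  1884: Thu (+2)  1885: Fri (+1)  … (16 more years) …
  1902: Thu (+1)  1903: Fri (+1)  1904: Sun (+2)  1905: Mon (+1)  1906: Tue (+1) ✓
  1907: Wed (+1)  1908: Fri (+2)  1909: Sat (+1)  1910: Sun (+1)  1911: Mon (+1)
  1912: Wed (+2)  1913: Thu (+1)  1914: Fri (+1)  1915: Sat (+1)
Tuesday years: 1877, 1883, 1888, 1894, 1900, 1906 — 6 in total.

6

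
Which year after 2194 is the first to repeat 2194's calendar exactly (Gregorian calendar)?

2200

Two years share a calendar iff Jan 1 falls on the same weekday and both are leap or both are common. 2194: Jan 1 is Wednesday, common year.
2195: Jan 1 Thursday, common
2196: Jan 1 Friday, leap
2197: Jan 1 Sunday, common
2198: Jan 1 Monday, common
2199: Jan 1 Tuesday, common
2200: Jan 1 Wednesday, common
2200 matches on both conditions.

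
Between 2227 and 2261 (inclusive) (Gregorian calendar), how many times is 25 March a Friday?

Track 25 March's weekday year by year (advancing +1, or +2 across a Feb 29):
  2227: Sun  2228: Tue (+2)  2229: Wed (+1)  2230: Thu (+1)  2231: Fri (+1) ✓
  2232: Sun (+2)  2233: Mon (+1)  2234: Tue (+1)  2235: Wed (+1)  2236: Fri (+2) ✓
  2237: Sat (+1)  2238: Sun (+1)  2239: Mon (+1)  2240: Wed (+2)  … (7 more years) …
  2248: Sat (+2)  2249: Sun (+1)  2250: Mon (+1)  2251: Tue (+1)  2252: Thu (+2)
  2253: Fri (+1) ✓  2254: Sat (+1)  2255: Sun (+1)  2256: Tue (+2)  2257: Wed (+1)
  2258: Thu (+1)  2259: Fri (+1) ✓  2260: Sun (+2)  2261: Mon (+1)
Friday years: 2231, 2236, 2242, 2253, 2259 — 5 in total.

5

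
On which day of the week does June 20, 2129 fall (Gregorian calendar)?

Monday

January 1, 2129 is a Saturday.
June 20 is day 171 of the year, i.e. 170 days after Jan 1.
170 mod 7 = 2, so advance 2 weekdays from Saturday: Monday.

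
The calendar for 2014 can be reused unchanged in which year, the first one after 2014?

Two years share a calendar iff Jan 1 falls on the same weekday and both are leap or both are common. 2014: Jan 1 is Wednesday, common year.
2015: Jan 1 Thursday, common
2016: Jan 1 Friday, leap
2017: Jan 1 Sunday, common
2018: Jan 1 Monday, common
2019: Jan 1 Tuesday, common
2020: Jan 1 Wednesday, leap
2021: Jan 1 Friday, common
2022: Jan 1 Saturday, common
2023: Jan 1 Sunday, common
2024: Jan 1 Monday, leap
2025: Jan 1 Wednesday, common
2025 matches on both conditions.

2025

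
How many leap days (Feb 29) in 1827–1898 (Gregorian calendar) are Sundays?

Leap years in 1827–1898: 18 of them.
Feb 29 weekday advances by 5 (mod 7) from one leap year to the next four years later (or differs when a century non-leap intervenes).
Leap-day weekdays: 1828:Fri 1832:Wed 1836:Mon 1840:Sat 1844:Thu 1848:Tue 1852:Sun✓ 1856:Fri 1860:Wed 1864:Mon 1868:Sat 1872:Thu 1876:Tue 1880:Sun✓ 1884:Fri 1888:Wed 1892:Mon 1896:Sat
Sunday: 1852, 1880 → 2.

2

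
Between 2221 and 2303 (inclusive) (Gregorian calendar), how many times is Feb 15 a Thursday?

Track Feb 15's weekday year by year (advancing +1, or +2 across a Feb 29):
  2221: Thu ✓  2222: Fri (+1)  2223: Sat (+1)  2224: Sun (+1)  2225: Tue (+2)
  2226: Wed (+1)  2227: Thu (+1) ✓  2228: Fri (+1)  2229: Sun (+2)  2230: Mon (+1)
  2231: Tue (+1)  2232: Wed (+1)  2233: Fri (+2)  2234: Sat (+1)  … (55 more years) …
  2290: Sat (+1)  2291: Sun (+1)  2292: Mon (+1)  2293: Wed (+2)  2294: Thu (+1) ✓
  2295: Fri (+1)  2296: Sat (+1)  2297: Mon (+2)  2298: Tue (+1)  2299: Wed (+1)
  2300: Thu (+1) ✓  2301: Fri (+1)  2302: Sat (+1)  2303: Sun (+1)
Thursday years: 2221, 2227, 2238, 2244, 2249, 2255, 2266, 2272, 2277, 2283, 2294, 2300 — 12 in total.

12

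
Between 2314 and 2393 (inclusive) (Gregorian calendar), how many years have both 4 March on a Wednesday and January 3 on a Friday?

Check each year's weekday for 4 March and January 3:
  2314: Wed/Sat  2315: Thu/Sun  2316: Sat/Mon  2317: Sun/Wed  2318: Mon/Thu  2319: Tue/Fri  2320: Thu/Sat  2321: Fri/Mon  2322: Sat/Tue  2323: Sun/Wed  2324: Tue/Thu  2325: Wed/Sat  2326: Thu/Sun  2327: Fri/Mon  …(52 more)…  2380: Tue/Thu  2381: Wed/Sat  2382: Thu/Sun  2383: Fri/Mon  2384: Sun/Tue  2385: Mon/Thu  2386: Tue/Fri  2387: Wed/Sat  2388: Fri/Sun  2389: Sat/Tue  2390: Sun/Wed  2391: Mon/Thu  2392: Wed/Fri ✓  2393: Thu/Sun
Both conditions hold in: 2336, 2364, 2392 — 3.

3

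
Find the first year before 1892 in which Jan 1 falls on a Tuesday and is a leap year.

1884

Jan 1 advances by 2 weekdays after a leap year and by 1 after a common year.
1892: Jan 1 is Friday (leap).
1891: Thursday
1890: Wednesday
1889: Tuesday
1888: Sunday (leap)
1887: Saturday
1886: Friday
1885: Thursday
1884: Tuesday (leap)
1884 begins on a Tuesday and is a leap year.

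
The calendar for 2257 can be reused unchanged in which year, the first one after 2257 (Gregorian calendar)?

Two years share a calendar iff Jan 1 falls on the same weekday and both are leap or both are common. 2257: Jan 1 is Thursday, common year.
2258: Jan 1 Friday, common
2259: Jan 1 Saturday, common
2260: Jan 1 Sunday, leap
2261: Jan 1 Tuesday, common
2262: Jan 1 Wednesday, common
2263: Jan 1 Thursday, common
2263 matches on both conditions.

2263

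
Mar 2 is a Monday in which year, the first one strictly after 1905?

From one year to the next, a fixed date's weekday advances by 1, or by 2 when a Feb 29 lies between the two dates.
1905: March 2 is Thursday.
1906: Friday (+1)
1907: Saturday (+1)
1908: Monday (+2)
Mar 2 falls on a Monday in 1908.

1908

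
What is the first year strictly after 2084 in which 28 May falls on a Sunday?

2090

From one year to the next, a fixed date's weekday advances by 1, or by 2 when a Feb 29 lies between the two dates.
2084: May 28 is Sunday.
2085: Monday (+1)
2086: Tuesday (+1)
2087: Wednesday (+1)
2088: Friday (+2)
2089: Saturday (+1)
2090: Sunday (+1)
28 May falls on a Sunday in 2090.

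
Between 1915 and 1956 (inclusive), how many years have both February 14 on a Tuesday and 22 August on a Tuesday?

Check each year's weekday for February 14 and 22 August:
  1915: Sun/Sun  1916: Mon/Tue  1917: Wed/Wed  1918: Thu/Thu  1919: Fri/Fri  1920: Sat/Sun  1921: Mon/Mon  1922: Tue/Tue ✓  1923: Wed/Wed  1924: Thu/Fri  1925: Sat/Sat  1926: Sun/Sun  1927: Mon/Mon  1928: Tue/Wed  …(14 more)…  1943: Sun/Sun  1944: Mon/Tue  1945: Wed/Wed  1946: Thu/Thu  1947: Fri/Fri  1948: Sat/Sun  1949: Mon/Mon  1950: Tue/Tue ✓  1951: Wed/Wed  1952: Thu/Fri  1953: Sat/Sat  1954: Sun/Sun  1955: Mon/Mon  1956: Tue/Wed
Both conditions hold in: 1922, 1933, 1939, 1950 — 4.

4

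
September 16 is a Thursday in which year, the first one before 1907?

1897

From one year to the next, a fixed date's weekday advances by 1, or by 2 when a Feb 29 lies between the two dates.
1907: September 16 is Monday.
1906: Sunday (−1)
1905: Saturday (−1)
1904: Friday (−1)
1903: Wednesday (−2)
1902: Tuesday (−1)
1901: Monday (−1)
1900: Sunday (−1)
1899: Saturday (−1)
1898: Friday (−1)
1897: Thursday (−1)
September 16 falls on a Thursday in 1897.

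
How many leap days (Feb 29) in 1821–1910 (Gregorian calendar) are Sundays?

Leap years in 1821–1910: 21 of them.
Feb 29 weekday advances by 5 (mod 7) from one leap year to the next four years later (or differs when a century non-leap intervenes).
Leap-day weekdays: 1824:Sun✓ 1828:Fri 1832:Wed 1836:Mon 1840:Sat 1844:Thu 1848:Tue 1852:Sun✓ 1856:Fri 1860:Wed 1864:Mon 1868:Sat 1872:Thu 1876:Tue 1880:Sun✓ 1884:Fri 1888:Wed 1892:Mon 1896:Sat 1904:Mon 1908:Sat
Sunday: 1824, 1852, 1880 → 3.

3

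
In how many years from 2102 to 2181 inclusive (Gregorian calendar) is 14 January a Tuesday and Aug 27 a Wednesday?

Check each year's weekday for 14 January and Aug 27:
  2102: Sat/Sun  2103: Sun/Mon  2104: Mon/Wed  2105: Wed/Thu  2106: Thu/Fri  2107: Fri/Sat  2108: Sat/Mon  2109: Mon/Tue  2110: Tue/Wed ✓  2111: Wed/Thu  2112: Thu/Sat  2113: Sat/Sun  2114: Sun/Mon  2115: Mon/Tue  …(52 more)…  2168: Thu/Sat  2169: Sat/Sun  2170: Sun/Mon  2171: Mon/Tue  2172: Tue/Thu  2173: Thu/Fri  2174: Fri/Sat  2175: Sat/Sun  2176: Sun/Tue  2177: Tue/Wed ✓  2178: Wed/Thu  2179: Thu/Fri  2180: Fri/Sun  2181: Sun/Mon
Both conditions hold in: 2110, 2121, 2127, 2138, 2149, 2155, 2166, 2177 — 8.

8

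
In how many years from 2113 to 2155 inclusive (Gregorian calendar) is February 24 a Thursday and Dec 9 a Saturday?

2

Check each year's weekday for February 24 and Dec 9:
  2113: Fri/Sat  2114: Sat/Sun  2115: Sun/Mon  2116: Mon/Wed  2117: Wed/Thu  2118: Thu/Fri  2119: Fri/Sat  2120: Sat/Mon  2121: Mon/Tue  2122: Tue/Wed  2123: Wed/Thu  2124: Thu/Sat ✓  2125: Sat/Sun  2126: Sun/Mon  …(15 more)…  2142: Sat/Sun  2143: Sun/Mon  2144: Mon/Wed  2145: Wed/Thu  2146: Thu/Fri  2147: Fri/Sat  2148: Sat/Mon  2149: Mon/Tue  2150: Tue/Wed  2151: Wed/Thu  2152: Thu/Sat ✓  2153: Sat/Sun  2154: Sun/Mon  2155: Mon/Tue
Both conditions hold in: 2124, 2152 — 2.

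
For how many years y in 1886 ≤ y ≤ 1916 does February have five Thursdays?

February has 28 days (29 in leap years); it has five Thursdays when Thursday falls among the first (month-length − 28) days — i.e. when February 1 is Thursday in a leap year (never in a common year).
February 1 by year: 1886:Mon 1887:Tue 1888:Wed 1889:Fri 1890:Sat 1891:Sun 1892:Mon 1893:Wed 1894:Thu 1895:Fri 1896:Sat 1897:Mon 1898:Tue 1899:Wed 1900:Thu 1901:Fri 1902:Sat 1903:Sun 1904:Mon 1905:Wed 1906:Thu 1907:Fri 1908:Sat 1909:Mon 1910:Tue 1911:Wed 1912:Thu✓ 1913:Sat 1914:Sun 1915:Mon 1916:Tue
Years with five Thursdays: 1912 → 1.

1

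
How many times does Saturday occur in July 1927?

5

July 1927 has 31 days and begins on Friday.
The first Saturday is July 2.
Saturdays fall on 2, 9, 16, 23, 30 — that's 5.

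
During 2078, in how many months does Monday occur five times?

A month of length L has five Mondays iff its first Monday is on day ≤ L−28 (so day 1–3 in a 31-day month, 1–2 in a 30-day month, day 1 in a leap February).
Checking each month of 2078: Jan starts Sat (31d) ✓; Feb starts Tue (28d); Mar starts Tue (31d); Apr starts Fri (30d); May starts Sun (31d) ✓; Jun starts Wed (30d); Jul starts Fri (31d); Aug starts Mon (31d) ✓; Sep starts Thu (30d); Oct starts Sat (31d) ✓; Nov starts Tue (30d); Dec starts Thu (31d).
Five-Monday months: January, May, August, October → 4.

4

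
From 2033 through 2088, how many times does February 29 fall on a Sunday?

Leap years in 2033–2088: 14 of them.
Feb 29 weekday advances by 5 (mod 7) from one leap year to the next four years later (or differs when a century non-leap intervenes).
Leap-day weekdays: 2036:Fri 2040:Wed 2044:Mon 2048:Sat 2052:Thu 2056:Tue 2060:Sun✓ 2064:Fri 2068:Wed 2072:Mon 2076:Sat 2080:Thu 2084:Tue 2088:Sun✓
Sunday: 2060, 2088 → 2.

2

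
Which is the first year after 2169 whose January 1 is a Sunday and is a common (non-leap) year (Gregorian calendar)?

2175

Jan 1 advances by 2 weekdays after a leap year and by 1 after a common year.
2169: Jan 1 is Sunday.
2170: Monday
2171: Tuesday
2172: Wednesday (leap)
2173: Friday
2174: Saturday
2175: Sunday
2175 begins on a Sunday and is a common year.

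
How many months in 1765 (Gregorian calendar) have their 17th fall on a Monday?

1

Check the 17th of each month of 1765: Jan 17: Thu, Feb 17: Sun, Mar 17: Sun, Apr 17: Wed, May 17: Fri, Jun 17: Mon, Jul 17: Wed, Aug 17: Sat, Sep 17: Tue, Oct 17: Thu, Nov 17: Sun, Dec 17: Tue.
Monday occurs in June — 1 month.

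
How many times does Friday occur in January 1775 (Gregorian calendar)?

January 1775 has 31 days and begins on Sunday.
The first Friday is January 6.
Fridays fall on 6, 13, 20, 27 — that's 4.

4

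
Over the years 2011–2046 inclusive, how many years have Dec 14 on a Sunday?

5

Track Dec 14's weekday year by year (advancing +1, or +2 across a Feb 29):
  2011: Wed  2012: Fri (+2)  2013: Sat (+1)  2014: Sun (+1) ✓  2015: Mon (+1)
  2016: Wed (+2)  2017: Thu (+1)  2018: Fri (+1)  2019: Sat (+1)  2020: Mon (+2)
  2021: Tue (+1)  2022: Wed (+1)  2023: Thu (+1)  2024: Sat (+2)  … (8 more years) …
  2033: Wed (+1)  2034: Thu (+1)  2035: Fri (+1)  2036: Sun (+2) ✓  2037: Mon (+1)
  2038: Tue (+1)  2039: Wed (+1)  2040: Fri (+2)  2041: Sat (+1)  2042: Sun (+1) ✓
  2043: Mon (+1)  2044: Wed (+2)  2045: Thu (+1)  2046: Fri (+1)
Sunday years: 2014, 2025, 2031, 2036, 2042 — 5 in total.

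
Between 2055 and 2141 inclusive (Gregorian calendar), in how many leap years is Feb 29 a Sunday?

Leap years in 2055–2141: 21 of them.
Feb 29 weekday advances by 5 (mod 7) from one leap year to the next four years later (or differs when a century non-leap intervenes).
Leap-day weekdays: 2056:Tue 2060:Sun✓ 2064:Fri 2068:Wed 2072:Mon 2076:Sat 2080:Thu 2084:Tue 2088:Sun✓ 2092:Fri 2096:Wed 2104:Fri 2108:Wed 2112:Mon 2116:Sat 2120:Thu 2124:Tue 2128:Sun✓ 2132:Fri 2136:Wed 2140:Mon
Sunday: 2060, 2088, 2128 → 3.

3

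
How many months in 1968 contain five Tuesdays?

A month of length L has five Tuesdays iff its first Tuesday is on day ≤ L−28 (so day 1–3 in a 31-day month, 1–2 in a 30-day month, day 1 in a leap February).
Checking each month of 1968: Jan starts Mon (31d) ✓; Feb starts Thu (29d); Mar starts Fri (31d); Apr starts Mon (30d) ✓; May starts Wed (31d); Jun starts Sat (30d); Jul starts Mon (31d) ✓; Aug starts Thu (31d); Sep starts Sun (30d); Oct starts Tue (31d) ✓; Nov starts Fri (30d); Dec starts Sun (31d) ✓.
Five-Tuesday months: January, April, July, October, December → 5.

5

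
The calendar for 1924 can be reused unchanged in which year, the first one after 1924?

1952

Two years share a calendar iff Jan 1 falls on the same weekday and both are leap or both are common. 1924: Jan 1 is Tuesday, leap year.
1925: Jan 1 Thursday, common
1926: Jan 1 Friday, common
1927: Jan 1 Saturday, common
1928: Jan 1 Sunday, leap
1929: Jan 1 Tuesday, common
1930: Jan 1 Wednesday, common
1931: Jan 1 Thursday, common
1932: Jan 1 Friday, leap
1933: Jan 1 Sunday, common
1934: Jan 1 Monday, common
1935: Jan 1 Tuesday, common
1936: Jan 1 Wednesday, leap
1937: Jan 1 Friday, common
1938: Jan 1 Saturday, common
1939: Jan 1 Sunday, common
1940: Jan 1 Monday, leap
1941: Jan 1 Wednesday, common
1942: Jan 1 Thursday, common
1943: Jan 1 Friday, common
1944: Jan 1 Saturday, leap
1945: Jan 1 Monday, common
1946: Jan 1 Tuesday, common
1947: Jan 1 Wednesday, common
1948: Jan 1 Thursday, leap
1949: Jan 1 Saturday, common
1950: Jan 1 Sunday, common
1951: Jan 1 Monday, common
1952: Jan 1 Tuesday, leap
1952 matches on both conditions.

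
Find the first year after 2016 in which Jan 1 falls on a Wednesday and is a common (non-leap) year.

2025

Jan 1 advances by 2 weekdays after a leap year and by 1 after a common year.
2016: Jan 1 is Friday (leap).
2017: Sunday
2018: Monday
2019: Tuesday
2020: Wednesday (leap)
2021: Friday
2022: Saturday
2023: Sunday
2024: Monday (leap)
2025: Wednesday
2025 begins on a Wednesday and is a common year.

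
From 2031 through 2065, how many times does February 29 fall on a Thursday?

Leap years in 2031–2065: 9 of them.
Feb 29 weekday advances by 5 (mod 7) from one leap year to the next four years later (or differs when a century non-leap intervenes).
Leap-day weekdays: 2032:Sun 2036:Fri 2040:Wed 2044:Mon 2048:Sat 2052:Thu✓ 2056:Tue 2060:Sun 2064:Fri
Thursday: 2052 → 1.

1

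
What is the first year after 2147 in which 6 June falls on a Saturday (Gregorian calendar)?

2150

From one year to the next, a fixed date's weekday advances by 1, or by 2 when a Feb 29 lies between the two dates.
2147: June 6 is Tuesday.
2148: Thursday (+2)
2149: Friday (+1)
2150: Saturday (+1)
6 June falls on a Saturday in 2150.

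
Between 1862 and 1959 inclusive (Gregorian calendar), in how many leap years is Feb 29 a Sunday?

3

Leap years in 1862–1959: 23 of them.
Feb 29 weekday advances by 5 (mod 7) from one leap year to the next four years later (or differs when a century non-leap intervenes).
Leap-day weekdays: 1864:Mon 1868:Sat 1872:Thu 1876:Tue 1880:Sun✓ 1884:Fri 1888:Wed 1892:Mon 1896:Sat 1904:Mon 1908:Sat 1912:Thu 1916:Tue 1920:Sun✓ 1924:Fri 1928:Wed 1932:Mon 1936:Sat 1940:Thu 1944:Tue 1948:Sun✓ 1952:Fri 1956:Wed
Sunday: 1880, 1920, 1948 → 3.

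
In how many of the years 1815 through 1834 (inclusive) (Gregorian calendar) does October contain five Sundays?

October has 31 days; it has five Sundays when Sunday falls among the first (month-length − 28) days — i.e. when October 1 is one of Sunday/Saturday/Friday.
October 1 by year: 1815:Sun✓ 1816:Tue 1817:Wed 1818:Thu 1819:Fri✓ 1820:Sun✓ 1821:Mon 1822:Tue 1823:Wed 1824:Fri✓ 1825:Sat✓ 1826:Sun✓ 1827:Mon 1828:Wed 1829:Thu 1830:Fri✓ 1831:Sat✓ 1832:Mon 1833:Tue 1834:Wed
Years with five Sundays: 1815, 1819, 1820, 1824, 1825, 1826, 1830, 1831 → 8.

8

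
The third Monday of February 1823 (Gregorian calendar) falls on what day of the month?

17

February 1, 1823 is a Saturday, so the first Monday is the 3rd.
The third Monday is 3 + 14 = 17.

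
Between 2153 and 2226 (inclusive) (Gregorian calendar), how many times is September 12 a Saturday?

10

Track September 12's weekday year by year (advancing +1, or +2 across a Feb 29):
  2153: Wed  2154: Thu (+1)  2155: Fri (+1)  2156: Sun (+2)  2157: Mon (+1)
  2158: Tue (+1)  2159: Wed (+1)  2160: Fri (+2)  2161: Sat (+1) ✓  2162: Sun (+1)
  2163: Mon (+1)  2164: Wed (+2)  2165: Thu (+1)  2166: Fri (+1)  … (46 more years) …
  2213: Sun (+1)  2214: Mon (+1)  2215: Tue (+1)  2216: Thu (+2)  2217: Fri (+1)
  2218: Sat (+1) ✓  2219: Sun (+1)  2220: Tue (+2)  2221: Wed (+1)  2222: Thu (+1)
  2223: Fri (+1)  2224: Sun (+2)  2225: Mon (+1)  2226: Tue (+1)
Saturday years: 2161, 2167, 2172, 2178, 2189, 2195, 2201, 2207, 2212, 2218 — 10 in total.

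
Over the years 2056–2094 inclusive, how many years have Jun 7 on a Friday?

5

Track Jun 7's weekday year by year (advancing +1, or +2 across a Feb 29):
  2056: Wed  2057: Thu (+1)  2058: Fri (+1) ✓  2059: Sat (+1)  2060: Mon (+2)
  2061: Tue (+1)  2062: Wed (+1)  2063: Thu (+1)  2064: Sat (+2)  2065: Sun (+1)
  2066: Mon (+1)  2067: Tue (+1)  2068: Thu (+2)  2069: Fri (+1) ✓  … (11 more years) …
  2081: Sat (+1)  2082: Sun (+1)  2083: Mon (+1)  2084: Wed (+2)  2085: Thu (+1)
  2086: Fri (+1) ✓  2087: Sat (+1)  2088: Mon (+2)  2089: Tue (+1)  2090: Wed (+1)
  2091: Thu (+1)  2092: Sat (+2)  2093: Sun (+1)  2094: Mon (+1)
Friday years: 2058, 2069, 2075, 2080, 2086 — 5 in total.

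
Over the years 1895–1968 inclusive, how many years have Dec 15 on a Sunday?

Track Dec 15's weekday year by year (advancing +1, or +2 across a Feb 29):
  1895: Sun ✓  1896: Tue (+2)  1897: Wed (+1)  1898: Thu (+1)  1899: Fri (+1)
  1900: Sat (+1)  1901: Sun (+1) ✓  1902: Mon (+1)  1903: Tue (+1)  1904: Thu (+2)
  1905: Fri (+1)  1906: Sat (+1)  1907: Sun (+1) ✓  1908: Tue (+2)  … (46 more years) …
  1955: Thu (+1)  1956: Sat (+2)  1957: Sun (+1) ✓  1958: Mon (+1)  1959: Tue (+1)
  1960: Thu (+2)  1961: Fri (+1)  1962: Sat (+1)  1963: Sun (+1) ✓  1964: Tue (+2)
  1965: Wed (+1)  1966: Thu (+1)  1967: Fri (+1)  1968: Sun (+2) ✓
Sunday years: 1895, 1901, 1907, 1912, 1918, 1929, 1935, 1940, 1946, 1957, 1963, 1968 — 12 in total.

12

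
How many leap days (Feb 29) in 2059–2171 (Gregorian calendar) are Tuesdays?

Leap years in 2059–2171: 27 of them.
Feb 29 weekday advances by 5 (mod 7) from one leap year to the next four years later (or differs when a century non-leap intervenes).
Leap-day weekdays: 2060:Sun 2064:Fri 2068:Wed 2072:Mon 2076:Sat 2080:Thu 2084:Tue✓ 2088:Sun 2092:Fri 2096:Wed 2104:Fri 2108:Wed 2112:Mon 2116:Sat 2120:Thu 2124:Tue✓ 2128:Sun 2132:Fri 2136:Wed 2140:Mon 2144:Sat 2148:Thu 2152:Tue✓ 2156:Sun 2160:Fri 2164:Wed 2168:Mon
Tuesday: 2084, 2124, 2152 → 3.

3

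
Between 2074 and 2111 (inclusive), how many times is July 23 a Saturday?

5

Track July 23's weekday year by year (advancing +1, or +2 across a Feb 29):
  2074: Mon  2075: Tue (+1)  2076: Thu (+2)  2077: Fri (+1)  2078: Sat (+1) ✓
  2079: Sun (+1)  2080: Tue (+2)  2081: Wed (+1)  2082: Thu (+1)  2083: Fri (+1)
  2084: Sun (+2)  2085: Mon (+1)  2086: Tue (+1)  2087: Wed (+1)  … (10 more years) …
  2098: Wed (+1)  2099: Thu (+1)  2100: Fri (+1)  2101: Sat (+1) ✓  2102: Sun (+1)
  2103: Mon (+1)  2104: Wed (+2)  2105: Thu (+1)  2106: Fri (+1)  2107: Sat (+1) ✓
  2108: Mon (+2)  2109: Tue (+1)  2110: Wed (+1)  2111: Thu (+1)
Saturday years: 2078, 2089, 2095, 2101, 2107 — 5 in total.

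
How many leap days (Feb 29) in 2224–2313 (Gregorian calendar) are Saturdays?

Leap years in 2224–2313: 22 of them.
Feb 29 weekday advances by 5 (mod 7) from one leap year to the next four years later (or differs when a century non-leap intervenes).
Leap-day weekdays: 2224:Sun 2228:Fri 2232:Wed 2236:Mon 2240:Sat✓ 2244:Thu 2248:Tue 2252:Sun 2256:Fri 2260:Wed 2264:Mon 2268:Sat✓ 2272:Thu 2276:Tue 2280:Sun 2284:Fri 2288:Wed 2292:Mon 2296:Sat✓ 2304:Mon 2308:Sat✓ 2312:Thu
Saturday: 2240, 2268, 2296, 2308 → 4.

4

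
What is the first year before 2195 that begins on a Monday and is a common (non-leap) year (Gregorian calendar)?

Jan 1 advances by 2 weekdays after a leap year and by 1 after a common year.
2195: Jan 1 is Thursday.
2194: Wednesday
2193: Tuesday
2192: Sunday (leap)
2191: Saturday
2190: Friday
2189: Thursday
2188: Tuesday (leap)
2187: Monday
2187 begins on a Monday and is a common year.

2187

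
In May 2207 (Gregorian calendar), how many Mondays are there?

4

May 2207 has 31 days and begins on Friday.
The first Monday is May 4.
Mondays fall on 4, 11, 18, 25 — that's 4.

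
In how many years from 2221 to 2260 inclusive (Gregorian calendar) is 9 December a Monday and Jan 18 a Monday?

0

Check each year's weekday for 9 December and Jan 18:
  2221: Sun/Thu  2222: Mon/Fri  2223: Tue/Sat  2224: Thu/Sun  2225: Fri/Tue  2226: Sat/Wed  2227: Sun/Thu  2228: Tue/Fri  2229: Wed/Sun  2230: Thu/Mon  2231: Fri/Tue  2232: Sun/Wed  2233: Mon/Fri  2234: Tue/Sat  …(12 more)…  2247: Thu/Mon  2248: Sat/Tue  2249: Sun/Thu  2250: Mon/Fri  2251: Tue/Sat  2252: Thu/Sun  2253: Fri/Tue  2254: Sat/Wed  2255: Sun/Thu  2256: Tue/Fri  2257: Wed/Sun  2258: Thu/Mon  2259: Fri/Tue  2260: Sun/Wed
Both conditions hold in: no year — 0.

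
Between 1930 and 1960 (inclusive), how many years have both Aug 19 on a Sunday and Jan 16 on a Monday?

Check each year's weekday for Aug 19 and Jan 16:
  1930: Tue/Thu  1931: Wed/Fri  1932: Fri/Sat  1933: Sat/Mon  1934: Sun/Tue  1935: Mon/Wed  1936: Wed/Thu  1937: Thu/Sat  1938: Fri/Sun  1939: Sat/Mon  1940: Mon/Tue  1941: Tue/Thu  1942: Wed/Fri  1943: Thu/Sat  …(3 more)…  1947: Tue/Thu  1948: Thu/Fri  1949: Fri/Sun  1950: Sat/Mon  1951: Sun/Tue  1952: Tue/Wed  1953: Wed/Fri  1954: Thu/Sat  1955: Fri/Sun  1956: Sun/Mon ✓  1957: Mon/Wed  1958: Tue/Thu  1959: Wed/Fri  1960: Fri/Sat
Both conditions hold in: 1956 — 1.

1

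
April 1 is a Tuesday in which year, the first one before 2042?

2036

From one year to the next, a fixed date's weekday advances by 1, or by 2 when a Feb 29 lies between the two dates.
2042: April 1 is Tuesday.
2041: Monday (−1)
2040: Sunday (−1)
2039: Friday (−2)
2038: Thursday (−1)
2037: Wednesday (−1)
2036: Tuesday (−1)
April 1 falls on a Tuesday in 2036.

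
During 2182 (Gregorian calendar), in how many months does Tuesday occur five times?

5

A month of length L has five Tuesdays iff its first Tuesday is on day ≤ L−28 (so day 1–3 in a 31-day month, 1–2 in a 30-day month, day 1 in a leap February).
Checking each month of 2182: Jan starts Tue (31d) ✓; Feb starts Fri (28d); Mar starts Fri (31d); Apr starts Mon (30d) ✓; May starts Wed (31d); Jun starts Sat (30d); Jul starts Mon (31d) ✓; Aug starts Thu (31d); Sep starts Sun (30d); Oct starts Tue (31d) ✓; Nov starts Fri (30d); Dec starts Sun (31d) ✓.
Five-Tuesday months: January, April, July, October, December → 5.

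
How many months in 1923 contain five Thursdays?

A month of length L has five Thursdays iff its first Thursday is on day ≤ L−28 (so day 1–3 in a 31-day month, 1–2 in a 30-day month, day 1 in a leap February).
Checking each month of 1923: Jan starts Mon (31d); Feb starts Thu (28d); Mar starts Thu (31d) ✓; Apr starts Sun (30d); May starts Tue (31d) ✓; Jun starts Fri (30d); Jul starts Sun (31d); Aug starts Wed (31d) ✓; Sep starts Sat (30d); Oct starts Mon (31d); Nov starts Thu (30d) ✓; Dec starts Sat (31d).
Five-Thursday months: March, May, August, November → 4.

4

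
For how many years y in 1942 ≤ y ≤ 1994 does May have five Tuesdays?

May has 31 days; it has five Tuesdays when Tuesday falls among the first (month-length − 28) days — i.e. when May 1 is one of Tuesday/Monday/Sunday.
May 1 by year: 1942:Fri 1943:Sat 1944:Mon✓ 1945:Tue✓ 1946:Wed 1947:Thu 1948:Sat 1949:Sun✓ 1950:Mon✓ 1951:Tue✓ 1952:Thu 1953:Fri 1954:Sat 1955:Sun✓ 1956:Tue✓ …(23 more)… 1980:Thu 1981:Fri 1982:Sat 1983:Sun✓ 1984:Tue✓ 1985:Wed 1986:Thu 1987:Fri 1988:Sun✓ 1989:Mon✓ 1990:Tue✓ 1991:Wed 1992:Fri 1993:Sat 1994:Sun✓
Years with five Tuesdays: 1944, 1945, 1949, 1950, 1951, 1955, 1956, 1960, 1961, 1962, 1966, 1967, 1972, 1973, 1977, 1978, 1979, 1983, 1984, 1988, 1989, 1990, 1994 → 23.

23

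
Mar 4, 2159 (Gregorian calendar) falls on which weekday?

Sunday

January 1, 2159 is a Monday.
March 4 is day 63 of the year, i.e. 62 days after Jan 1.
62 mod 7 = 6, so advance 6 weekdays from Monday: Sunday.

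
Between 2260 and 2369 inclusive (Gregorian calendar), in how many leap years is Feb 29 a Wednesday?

Leap years in 2260–2369: 27 of them.
Feb 29 weekday advances by 5 (mod 7) from one leap year to the next four years later (or differs when a century non-leap intervenes).
Leap-day weekdays: 2260:Wed✓ 2264:Mon 2268:Sat 2272:Thu 2276:Tue 2280:Sun 2284:Fri 2288:Wed✓ 2292:Mon 2296:Sat 2304:Mon 2308:Sat 2312:Thu 2316:Tue 2320:Sun 2324:Fri 2328:Wed✓ 2332:Mon 2336:Sat 2340:Thu 2344:Tue 2348:Sun 2352:Fri 2356:Wed✓ 2360:Mon 2364:Sat 2368:Thu
Wednesday: 2260, 2288, 2328, 2356 → 4.

4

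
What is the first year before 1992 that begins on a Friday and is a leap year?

1988

Jan 1 advances by 2 weekdays after a leap year and by 1 after a common year.
1992: Jan 1 is Wednesday (leap).
1991: Tuesday
1990: Monday
1989: Sunday
1988: Friday (leap)
1988 begins on a Friday and is a leap year.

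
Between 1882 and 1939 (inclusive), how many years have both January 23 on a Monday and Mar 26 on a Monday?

Check each year's weekday for January 23 and Mar 26:
  1882: Mon/Sun  1883: Tue/Mon  1884: Wed/Wed  1885: Fri/Thu  1886: Sat/Fri  1887: Sun/Sat  1888: Mon/Mon ✓  1889: Wed/Tue  1890: Thu/Wed  1891: Fri/Thu  1892: Sat/Sat  1893: Mon/Sun  1894: Tue/Mon  1895: Wed/Tue  …(30 more)…  1926: Sat/Fri  1927: Sun/Sat  1928: Mon/Mon ✓  1929: Wed/Tue  1930: Thu/Wed  1931: Fri/Thu  1932: Sat/Sat  1933: Mon/Sun  1934: Tue/Mon  1935: Wed/Tue  1936: Thu/Thu  1937: Sat/Fri  1938: Sun/Sat  1939: Mon/Sun
Both conditions hold in: 1888, 1928 — 2.

2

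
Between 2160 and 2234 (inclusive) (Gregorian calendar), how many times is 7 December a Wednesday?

11

Track 7 December's weekday year by year (advancing +1, or +2 across a Feb 29):
  2160: Sun  2161: Mon (+1)  2162: Tue (+1)  2163: Wed (+1) ✓  2164: Fri (+2)
  2165: Sat (+1)  2166: Sun (+1)  2167: Mon (+1)  2168: Wed (+2) ✓  2169: Thu (+1)
  2170: Fri (+1)  2171: Sat (+1)  2172: Mon (+2)  2173: Tue (+1)  … (47 more years) …
  2221: Fri (+1)  2222: Sat (+1)  2223: Sun (+1)  2224: Tue (+2)  2225: Wed (+1) ✓
  2226: Thu (+1)  2227: Fri (+1)  2228: Sun (+2)  2229: Mon (+1)  2230: Tue (+1)
  2231: Wed (+1) ✓  2232: Fri (+2)  2233: Sat (+1)  2234: Sun (+1)
Wednesday years: 2163, 2168, 2174, 2185, 2191, 2196, 2203, 2208, 2214, 2225, 2231 — 11 in total.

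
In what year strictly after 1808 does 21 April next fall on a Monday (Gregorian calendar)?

1817

From one year to the next, a fixed date's weekday advances by 1, or by 2 when a Feb 29 lies between the two dates.
1808: April 21 is Thursday.
1809: Friday (+1)
1810: Saturday (+1)
1811: Sunday (+1)
1812: Tuesday (+2)
1813: Wednesday (+1)
1814: Thursday (+1)
1815: Friday (+1)
1816: Sunday (+2)
1817: Monday (+1)
21 April falls on a Monday in 1817.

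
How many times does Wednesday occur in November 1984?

November 1984 has 30 days and begins on Thursday.
The first Wednesday is November 7.
Wednesdays fall on 7, 14, 21, 28 — that's 4.

4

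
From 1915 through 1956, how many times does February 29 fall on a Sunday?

Leap years in 1915–1956: 11 of them.
Feb 29 weekday advances by 5 (mod 7) from one leap year to the next four years later (or differs when a century non-leap intervenes).
Leap-day weekdays: 1916:Tue 1920:Sun✓ 1924:Fri 1928:Wed 1932:Mon 1936:Sat 1940:Thu 1944:Tue 1948:Sun✓ 1952:Fri 1956:Wed
Sunday: 1920, 1948 → 2.

2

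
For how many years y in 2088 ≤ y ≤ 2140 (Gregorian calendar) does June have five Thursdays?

June has 30 days; it has five Thursdays when Thursday falls among the first (month-length − 28) days — i.e. when June 1 is one of Thursday/Wednesday.
June 1 by year: 2088:Tue 2089:Wed✓ 2090:Thu✓ 2091:Fri 2092:Sun 2093:Mon 2094:Tue 2095:Wed✓ 2096:Fri 2097:Sat 2098:Sun 2099:Mon 2100:Tue 2101:Wed✓ 2102:Thu✓ …(23 more)… 2126:Sat 2127:Sun 2128:Tue 2129:Wed✓ 2130:Thu✓ 2131:Fri 2132:Sun 2133:Mon 2134:Tue 2135:Wed✓ 2136:Fri 2137:Sat 2138:Sun 2139:Mon 2140:Wed✓
Years with five Thursdays: 2089, 2090, 2095, 2101, 2102, 2107, 2112, 2113, 2118, 2119, 2124, 2129, 2130, 2135, 2140 → 15.

15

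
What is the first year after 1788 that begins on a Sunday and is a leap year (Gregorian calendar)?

1792

Jan 1 advances by 2 weekdays after a leap year and by 1 after a common year.
1788: Jan 1 is Tuesday (leap).
1789: Thursday
1790: Friday
1791: Saturday
1792: Sunday (leap)
1792 begins on a Sunday and is a leap year.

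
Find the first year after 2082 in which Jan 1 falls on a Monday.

Jan 1 advances by 2 weekdays after a leap year and by 1 after a common year.
2082: Jan 1 is Thursday.
2083: Friday
2084: Saturday (leap)
2085: Monday
2085 begins on a Monday

2085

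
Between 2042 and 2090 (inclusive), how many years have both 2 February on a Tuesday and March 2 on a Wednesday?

Check each year's weekday for 2 February and March 2:
  2042: Sun/Sun  2043: Mon/Mon  2044: Tue/Wed ✓  2045: Thu/Thu  2046: Fri/Fri  2047: Sat/Sat  2048: Sun/Mon  2049: Tue/Tue  2050: Wed/Wed  2051: Thu/Thu  2052: Fri/Sat  2053: Sun/Sun  2054: Mon/Mon  2055: Tue/Tue  …(21 more)…  2077: Tue/Tue  2078: Wed/Wed  2079: Thu/Thu  2080: Fri/Sat  2081: Sun/Sun  2082: Mon/Mon  2083: Tue/Tue  2084: Wed/Thu  2085: Fri/Fri  2086: Sat/Sat  2087: Sun/Sun  2088: Mon/Tue  2089: Wed/Wed  2090: Thu/Thu
Both conditions hold in: 2044, 2072 — 2.

2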